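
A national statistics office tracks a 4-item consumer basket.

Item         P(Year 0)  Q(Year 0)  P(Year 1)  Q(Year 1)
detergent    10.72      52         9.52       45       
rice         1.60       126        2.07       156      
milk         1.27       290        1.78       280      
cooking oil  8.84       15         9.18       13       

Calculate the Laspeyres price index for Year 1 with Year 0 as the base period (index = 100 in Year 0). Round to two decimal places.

111.89

Laspeyres price index uses base-period quantities as weights.
ΣP(Year 1)·Q(Year 0) = 9.52×52 + 2.07×126 + 1.78×290 + 9.18×15 = 495.04 + 260.82 + 516.2 + 137.7 = 1409.76
ΣP(Year 0)·Q(Year 0) = 10.72×52 + 1.60×126 + 1.27×290 + 8.84×15 = 557.44 + 201.6 + 368.3 + 132.6 = 1259.94
Index = 1409.76 / 1259.94 × 100 = 111.8910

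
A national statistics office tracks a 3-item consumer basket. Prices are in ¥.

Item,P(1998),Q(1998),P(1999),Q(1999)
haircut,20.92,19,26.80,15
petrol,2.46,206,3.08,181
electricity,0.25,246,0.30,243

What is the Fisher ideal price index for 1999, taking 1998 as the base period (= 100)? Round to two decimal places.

Laspeyres component (base-period weights):
ΣP(1999)Q(1998) = 26.80×19 + 3.08×206 + 0.30×246 = 509.2 + 634.48 + 73.8 = 1217.48
ΣP(1998)Q(1998) = 20.92×19 + 2.46×206 + 0.25×246 = 397.48 + 506.76 + 61.5 = 965.74
L = 1217.48 / 965.74 × 100 = 126.0671
Paasche component (current-period weights):
ΣP(1999)Q(1999) = 26.80×15 + 3.08×181 + 0.30×243 = 402 + 557.48 + 72.9 = 1032.38
ΣP(1998)Q(1999) = 20.92×15 + 2.46×181 + 0.25×243 = 313.8 + 445.26 + 60.75 = 819.81
P = 1032.38 / 819.81 × 100 = 125.9292
Fisher = √(L × P) = √(126.0671 × 125.9292) = 125.9981

126.00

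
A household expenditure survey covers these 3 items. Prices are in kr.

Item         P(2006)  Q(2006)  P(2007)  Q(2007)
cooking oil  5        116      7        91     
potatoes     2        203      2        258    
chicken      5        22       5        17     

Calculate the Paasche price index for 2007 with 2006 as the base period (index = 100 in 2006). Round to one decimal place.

117.2

Paasche price index uses current-period quantities as weights.
ΣP(2007)·Q(2007) = 7×91 + 2×258 + 5×17 = 637 + 516 + 85 = 1238
ΣP(2006)·Q(2007) = 5×91 + 2×258 + 5×17 = 455 + 516 + 85 = 1056
Index = 1238 / 1056 × 100 = 117.2348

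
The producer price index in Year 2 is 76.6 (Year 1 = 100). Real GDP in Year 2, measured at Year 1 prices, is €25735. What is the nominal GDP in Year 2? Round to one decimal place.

19713.0

Nominal = Real × (Index/100) = 25735 × (76.6/100)
        = 25735 × 0.766 = 19713.0100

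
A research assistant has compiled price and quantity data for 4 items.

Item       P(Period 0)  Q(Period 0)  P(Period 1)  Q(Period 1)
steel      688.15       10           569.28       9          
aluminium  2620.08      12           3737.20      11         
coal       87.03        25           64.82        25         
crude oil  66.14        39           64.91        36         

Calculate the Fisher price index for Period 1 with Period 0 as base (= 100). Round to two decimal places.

Laspeyres component (base-period weights):
ΣP(Period 1)Q(Period 0) = 569.28×10 + 3737.20×12 + 64.82×25 + 64.91×39 = 5692.8 + 44846.4 + 1620.5 + 2531.49 = 54691.19
ΣP(Period 0)Q(Period 0) = 688.15×10 + 2620.08×12 + 87.03×25 + 66.14×39 = 6881.5 + 31440.96 + 2175.75 + 2579.46 = 43077.67
L = 54691.19 / 43077.67 × 100 = 126.9595
Paasche component (current-period weights):
ΣP(Period 1)Q(Period 1) = 569.28×9 + 3737.20×11 + 64.82×25 + 64.91×36 = 5123.52 + 41109.2 + 1620.5 + 2336.76 = 50189.98
ΣP(Period 0)Q(Period 1) = 688.15×9 + 2620.08×11 + 87.03×25 + 66.14×36 = 6193.35 + 28820.88 + 2175.75 + 2381.04 = 39571.02
P = 50189.98 / 39571.02 × 100 = 126.8352
Fisher = √(L × P) = √(126.9595 × 126.8352) = 126.8973

126.90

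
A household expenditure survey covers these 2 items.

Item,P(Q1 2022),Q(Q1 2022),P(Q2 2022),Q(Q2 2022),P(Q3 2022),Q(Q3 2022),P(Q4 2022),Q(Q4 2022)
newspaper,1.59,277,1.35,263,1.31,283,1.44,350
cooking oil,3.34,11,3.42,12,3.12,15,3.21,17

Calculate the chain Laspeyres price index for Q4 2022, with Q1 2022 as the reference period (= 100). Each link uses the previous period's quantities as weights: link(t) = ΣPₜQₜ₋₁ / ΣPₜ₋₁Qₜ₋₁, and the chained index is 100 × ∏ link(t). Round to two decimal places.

90.78

Link Q1 2022→Q2 2022:
ΣP(Q2 2022)Q(Q1 2022) = 1.35×277 + 3.42×11 = 373.95 + 37.62 = 411.57
ΣP(Q1 2022)Q(Q1 2022) = 1.59×277 + 3.34×11 = 440.43 + 36.74 = 477.17
link = 411.57/477.17 = 0.862523
Link Q2 2022→Q3 2022:
ΣP(Q3 2022)Q(Q2 2022) = 1.31×263 + 3.12×12 = 344.53 + 37.44 = 381.97
ΣP(Q2 2022)Q(Q2 2022) = 1.35×263 + 3.42×12 = 355.05 + 41.04 = 396.09
link = 381.97/396.09 = 0.964352
Link Q3 2022→Q4 2022:
ΣP(Q4 2022)Q(Q3 2022) = 1.44×283 + 3.21×15 = 407.52 + 48.15 = 455.67
ΣP(Q3 2022)Q(Q3 2022) = 1.31×283 + 3.12×15 = 370.73 + 46.8 = 417.53
link = 455.67/417.53 = 1.091347
Chained index = 100 × 0.862523 × 0.964352 × 1.091347 = 90.7755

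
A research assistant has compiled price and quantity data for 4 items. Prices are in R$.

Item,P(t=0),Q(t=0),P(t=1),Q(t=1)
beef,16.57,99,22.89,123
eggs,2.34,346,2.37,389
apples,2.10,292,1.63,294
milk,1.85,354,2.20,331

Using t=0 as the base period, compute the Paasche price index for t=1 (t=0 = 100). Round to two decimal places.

118.35

Paasche price index uses current-period quantities as weights.
ΣP(t=1)·Q(t=1) = 22.89×123 + 2.37×389 + 1.63×294 + 2.20×331 = 2815.47 + 921.93 + 479.22 + 728.2 = 4944.82
ΣP(t=0)·Q(t=1) = 16.57×123 + 2.34×389 + 2.10×294 + 1.85×331 = 2038.11 + 910.26 + 617.4 + 612.35 = 4178.12
Index = 4944.82 / 4178.12 × 100 = 118.3504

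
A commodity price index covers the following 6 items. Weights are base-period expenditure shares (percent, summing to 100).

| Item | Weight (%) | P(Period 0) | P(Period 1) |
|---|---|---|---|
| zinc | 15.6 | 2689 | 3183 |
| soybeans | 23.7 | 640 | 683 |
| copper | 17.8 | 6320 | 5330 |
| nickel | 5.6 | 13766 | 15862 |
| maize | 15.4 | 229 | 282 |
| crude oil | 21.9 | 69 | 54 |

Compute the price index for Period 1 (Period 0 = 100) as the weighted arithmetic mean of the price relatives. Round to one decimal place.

101.3

zinc: 15.6 × (3183/2689) = 15.6 × 1.183711 = 18.4659
soybeans: 23.7 × (683/640) = 23.7 × 1.067187 = 25.2923
copper: 17.8 × (5330/6320) = 17.8 × 0.843354 = 15.0117
nickel: 5.6 × (15862/13766) = 5.6 × 1.152259 = 6.4527
maize: 15.4 × (282/229) = 15.4 × 1.231441 = 18.9642
crude oil: 21.9 × (54/69) = 21.9 × 0.782609 = 17.1391
Index = Σ wᵢ·(p₁ᵢ/p₀ᵢ) = 18.4659 + 25.2923 + 15.0117 + 6.4527 + 18.9642 + 17.1391 = 101.3259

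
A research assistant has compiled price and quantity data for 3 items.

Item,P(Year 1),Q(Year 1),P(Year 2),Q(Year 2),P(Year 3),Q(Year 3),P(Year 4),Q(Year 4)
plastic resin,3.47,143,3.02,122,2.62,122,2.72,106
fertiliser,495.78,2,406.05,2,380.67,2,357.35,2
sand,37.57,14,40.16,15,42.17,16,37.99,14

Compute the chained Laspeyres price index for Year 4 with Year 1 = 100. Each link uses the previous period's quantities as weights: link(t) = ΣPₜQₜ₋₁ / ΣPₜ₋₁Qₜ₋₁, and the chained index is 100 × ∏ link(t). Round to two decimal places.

81.23

Link Year 1→Year 2:
ΣP(Year 2)Q(Year 1) = 3.02×143 + 406.05×2 + 40.16×14 = 431.86 + 812.1 + 562.24 = 1806.2
ΣP(Year 1)Q(Year 1) = 3.47×143 + 495.78×2 + 37.57×14 = 496.21 + 991.56 + 525.98 = 2013.75
link = 1806.2/2013.75 = 0.896934
Link Year 2→Year 3:
ΣP(Year 3)Q(Year 2) = 2.62×122 + 380.67×2 + 42.17×15 = 319.64 + 761.34 + 632.55 = 1713.53
ΣP(Year 2)Q(Year 2) = 3.02×122 + 406.05×2 + 40.16×15 = 368.44 + 812.1 + 602.4 = 1782.94
link = 1713.53/1782.94 = 0.961070
Link Year 3→Year 4:
ΣP(Year 4)Q(Year 3) = 2.72×122 + 357.35×2 + 37.99×16 = 331.84 + 714.7 + 607.84 = 1654.38
ΣP(Year 3)Q(Year 3) = 2.62×122 + 380.67×2 + 42.17×16 = 319.64 + 761.34 + 674.72 = 1755.7
link = 1654.38/1755.7 = 0.942291
Chained index = 100 × 0.896934 × 0.961070 × 0.942291 = 81.2270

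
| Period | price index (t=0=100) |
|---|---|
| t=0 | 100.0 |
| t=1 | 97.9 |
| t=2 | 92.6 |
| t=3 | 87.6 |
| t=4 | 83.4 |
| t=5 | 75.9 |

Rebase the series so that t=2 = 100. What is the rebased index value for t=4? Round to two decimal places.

90.06

Rebased(t=4) = 83.4 / 92.6 × 100 = 90.0648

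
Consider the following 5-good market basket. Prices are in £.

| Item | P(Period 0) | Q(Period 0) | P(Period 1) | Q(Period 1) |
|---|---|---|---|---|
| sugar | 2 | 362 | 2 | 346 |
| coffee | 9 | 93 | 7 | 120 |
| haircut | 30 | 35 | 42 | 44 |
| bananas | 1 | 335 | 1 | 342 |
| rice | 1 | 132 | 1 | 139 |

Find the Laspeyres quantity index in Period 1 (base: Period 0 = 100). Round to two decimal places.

Laspeyres quantity index uses base-period prices as weights.
ΣP(Period 0)·Q(Period 1) = 2×346 + 9×120 + 30×44 + 1×342 + 1×139 = 692 + 1080 + 1320 + 342 + 139 = 3573
ΣP(Period 0)·Q(Period 0) = 2×362 + 9×93 + 30×35 + 1×335 + 1×132 = 724 + 837 + 1050 + 335 + 132 = 3078
Index = 3573 / 3078 × 100 = 116.0819

116.08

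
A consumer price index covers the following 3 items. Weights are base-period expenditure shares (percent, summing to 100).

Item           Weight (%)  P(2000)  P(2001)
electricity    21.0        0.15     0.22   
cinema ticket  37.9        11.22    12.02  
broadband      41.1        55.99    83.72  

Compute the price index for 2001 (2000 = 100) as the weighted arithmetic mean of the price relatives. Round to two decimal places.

electricity: 21.0 × (0.22/0.15) = 21.0 × 1.466667 = 30.8000
cinema ticket: 37.9 × (12.02/11.22) = 37.9 × 1.071301 = 40.6023
broadband: 41.1 × (83.72/55.99) = 41.1 × 1.495267 = 61.4555
Index = Σ wᵢ·(p₁ᵢ/p₀ᵢ) = 30.8000 + 40.6023 + 61.4555 = 132.8578

132.86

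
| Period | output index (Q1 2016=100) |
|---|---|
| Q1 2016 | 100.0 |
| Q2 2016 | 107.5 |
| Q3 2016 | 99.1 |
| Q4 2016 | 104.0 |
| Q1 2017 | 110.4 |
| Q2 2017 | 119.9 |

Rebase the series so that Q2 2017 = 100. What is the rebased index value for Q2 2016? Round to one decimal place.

89.7

Rebased(Q2 2016) = 107.5 / 119.9 × 100 = 89.6580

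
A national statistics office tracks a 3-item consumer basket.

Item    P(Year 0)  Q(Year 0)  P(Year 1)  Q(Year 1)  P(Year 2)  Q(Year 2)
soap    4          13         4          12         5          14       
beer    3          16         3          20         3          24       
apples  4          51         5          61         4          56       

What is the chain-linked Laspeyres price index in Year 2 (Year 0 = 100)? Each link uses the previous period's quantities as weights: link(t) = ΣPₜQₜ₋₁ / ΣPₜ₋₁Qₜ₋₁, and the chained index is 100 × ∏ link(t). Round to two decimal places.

102.92

Link Year 0→Year 1:
ΣP(Year 1)Q(Year 0) = 4×13 + 3×16 + 5×51 = 52 + 48 + 255 = 355
ΣP(Year 0)Q(Year 0) = 4×13 + 3×16 + 4×51 = 52 + 48 + 204 = 304
link = 355/304 = 1.167763
Link Year 1→Year 2:
ΣP(Year 2)Q(Year 1) = 5×12 + 3×20 + 4×61 = 60 + 60 + 244 = 364
ΣP(Year 1)Q(Year 1) = 4×12 + 3×20 + 5×61 = 48 + 60 + 305 = 413
link = 364/413 = 0.881356
Chained index = 100 × 1.167763 × 0.881356 = 102.9215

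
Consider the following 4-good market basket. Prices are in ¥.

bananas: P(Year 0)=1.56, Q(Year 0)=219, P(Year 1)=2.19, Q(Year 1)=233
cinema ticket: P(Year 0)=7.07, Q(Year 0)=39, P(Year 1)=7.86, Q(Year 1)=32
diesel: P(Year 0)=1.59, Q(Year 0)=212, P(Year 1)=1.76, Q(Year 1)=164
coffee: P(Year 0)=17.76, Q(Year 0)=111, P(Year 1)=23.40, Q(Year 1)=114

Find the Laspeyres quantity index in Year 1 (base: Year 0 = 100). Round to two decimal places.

98.27

Laspeyres quantity index uses base-period prices as weights.
ΣP(Year 0)·Q(Year 1) = 1.56×233 + 7.07×32 + 1.59×164 + 17.76×114 = 363.48 + 226.24 + 260.76 + 2024.64 = 2875.12
ΣP(Year 0)·Q(Year 0) = 1.56×219 + 7.07×39 + 1.59×212 + 17.76×111 = 341.64 + 275.73 + 337.08 + 1971.36 = 2925.81
Index = 2875.12 / 2925.81 × 100 = 98.2675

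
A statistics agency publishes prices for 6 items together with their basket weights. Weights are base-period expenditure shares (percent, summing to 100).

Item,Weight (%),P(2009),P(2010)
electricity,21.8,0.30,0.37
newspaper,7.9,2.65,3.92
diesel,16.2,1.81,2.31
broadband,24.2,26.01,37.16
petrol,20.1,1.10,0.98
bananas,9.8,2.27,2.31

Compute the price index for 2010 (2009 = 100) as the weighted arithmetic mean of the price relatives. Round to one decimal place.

121.7

electricity: 21.8 × (0.37/0.30) = 21.8 × 1.233333 = 26.8867
newspaper: 7.9 × (3.92/2.65) = 7.9 × 1.479245 = 11.6860
diesel: 16.2 × (2.31/1.81) = 16.2 × 1.276243 = 20.6751
broadband: 24.2 × (37.16/26.01) = 24.2 × 1.428681 = 34.5741
petrol: 20.1 × (0.98/1.10) = 20.1 × 0.890909 = 17.9073
bananas: 9.8 × (2.31/2.27) = 9.8 × 1.017621 = 9.9727
Index = Σ wᵢ·(p₁ᵢ/p₀ᵢ) = 26.8867 + 11.6860 + 20.6751 + 34.5741 + 17.9073 + 9.9727 = 121.7019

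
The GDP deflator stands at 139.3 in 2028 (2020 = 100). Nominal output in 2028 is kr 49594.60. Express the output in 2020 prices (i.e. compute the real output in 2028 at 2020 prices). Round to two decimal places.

Real = Nominal ÷ (Index/100) = 49594.60 ÷ (139.3/100)
     = 49594.60 ÷ 1.393 = 35602.7279

35602.73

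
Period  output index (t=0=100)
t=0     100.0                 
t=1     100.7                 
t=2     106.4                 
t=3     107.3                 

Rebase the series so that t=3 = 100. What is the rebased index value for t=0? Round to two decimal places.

93.20

Rebased(t=0) = 100.0 / 107.3 × 100 = 93.1966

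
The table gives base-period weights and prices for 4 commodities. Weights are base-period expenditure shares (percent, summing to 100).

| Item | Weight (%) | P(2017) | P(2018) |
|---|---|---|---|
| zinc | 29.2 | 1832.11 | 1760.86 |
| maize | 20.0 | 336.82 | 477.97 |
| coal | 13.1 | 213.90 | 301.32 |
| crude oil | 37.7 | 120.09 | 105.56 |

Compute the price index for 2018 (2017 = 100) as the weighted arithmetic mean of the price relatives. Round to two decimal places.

zinc: 29.2 × (1760.86/1832.11) = 29.2 × 0.961110 = 28.0644
maize: 20.0 × (477.97/336.82) = 20.0 × 1.419067 = 28.3813
coal: 13.1 × (301.32/213.90) = 13.1 × 1.408696 = 18.4539
crude oil: 37.7 × (105.56/120.09) = 37.7 × 0.879007 = 33.1386
Index = Σ wᵢ·(p₁ᵢ/p₀ᵢ) = 28.0644 + 28.3813 + 18.4539 + 33.1386 = 108.0382

108.04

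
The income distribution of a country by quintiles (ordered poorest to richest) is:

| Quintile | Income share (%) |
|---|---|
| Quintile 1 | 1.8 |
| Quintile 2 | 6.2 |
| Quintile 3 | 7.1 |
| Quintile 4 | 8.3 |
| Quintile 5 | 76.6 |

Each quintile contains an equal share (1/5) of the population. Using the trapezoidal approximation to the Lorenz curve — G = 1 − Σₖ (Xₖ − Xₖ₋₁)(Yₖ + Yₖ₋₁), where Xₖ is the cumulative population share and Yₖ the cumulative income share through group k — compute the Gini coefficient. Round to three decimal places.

Cumulative income shares Yₖ: 0.0180, 0.0800, 0.1510, 0.2340, 1.0000
Σ (Xₖ−Xₖ₋₁)(Yₖ+Yₖ₋₁) = (1/5)(0.0180+0.0000) + (1/5)(0.0800+0.0180) + (1/5)(0.1510+0.0800) + (1/5)(0.2340+0.1510) + (1/5)(1.0000+0.2340)
  = 0.0036 + 0.0196 + 0.0462 + 0.0770 + 0.2468 = 0.3932
G = 1 − 0.3932 = 0.6068

0.607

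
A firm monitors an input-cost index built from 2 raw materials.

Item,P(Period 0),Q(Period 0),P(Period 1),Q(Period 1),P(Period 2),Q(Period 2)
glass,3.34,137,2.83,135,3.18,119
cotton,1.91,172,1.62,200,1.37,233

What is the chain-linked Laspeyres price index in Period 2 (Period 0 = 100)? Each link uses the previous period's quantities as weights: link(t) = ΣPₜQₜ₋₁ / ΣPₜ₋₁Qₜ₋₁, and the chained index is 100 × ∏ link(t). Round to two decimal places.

84.44

Link Period 0→Period 1:
ΣP(Period 1)Q(Period 0) = 2.83×137 + 1.62×172 = 387.71 + 278.64 = 666.35
ΣP(Period 0)Q(Period 0) = 3.34×137 + 1.91×172 = 457.58 + 328.52 = 786.1
link = 666.35/786.1 = 0.847666
Link Period 1→Period 2:
ΣP(Period 2)Q(Period 1) = 3.18×135 + 1.37×200 = 429.3 + 274 = 703.3
ΣP(Period 1)Q(Period 1) = 2.83×135 + 1.62×200 = 382.05 + 324 = 706.05
link = 703.3/706.05 = 0.996105
Chained index = 100 × 0.847666 × 0.996105 = 84.4364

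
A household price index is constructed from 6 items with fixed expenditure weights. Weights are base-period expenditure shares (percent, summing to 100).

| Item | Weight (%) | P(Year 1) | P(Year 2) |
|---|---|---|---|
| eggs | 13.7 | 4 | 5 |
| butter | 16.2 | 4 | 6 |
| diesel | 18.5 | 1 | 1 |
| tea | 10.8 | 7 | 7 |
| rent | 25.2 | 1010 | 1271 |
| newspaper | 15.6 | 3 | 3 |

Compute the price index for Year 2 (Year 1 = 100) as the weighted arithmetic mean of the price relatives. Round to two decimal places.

118.04

eggs: 13.7 × (5/4) = 13.7 × 1.250000 = 17.1250
butter: 16.2 × (6/4) = 16.2 × 1.500000 = 24.3000
diesel: 18.5 × (1/1) = 18.5 × 1.000000 = 18.5000
tea: 10.8 × (7/7) = 10.8 × 1.000000 = 10.8000
rent: 25.2 × (1271/1010) = 25.2 × 1.258416 = 31.7121
newspaper: 15.6 × (3/3) = 15.6 × 1.000000 = 15.6000
Index = Σ wᵢ·(p₁ᵢ/p₀ᵢ) = 17.1250 + 24.3000 + 18.5000 + 10.8000 + 31.7121 + 15.6000 = 118.0371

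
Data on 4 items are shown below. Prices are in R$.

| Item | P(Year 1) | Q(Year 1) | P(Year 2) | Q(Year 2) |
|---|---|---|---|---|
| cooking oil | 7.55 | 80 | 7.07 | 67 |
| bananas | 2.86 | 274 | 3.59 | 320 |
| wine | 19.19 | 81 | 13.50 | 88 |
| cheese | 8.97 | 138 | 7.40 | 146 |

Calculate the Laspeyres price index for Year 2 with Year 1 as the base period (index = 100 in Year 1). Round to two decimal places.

Laspeyres price index uses base-period quantities as weights.
ΣP(Year 2)·Q(Year 1) = 7.07×80 + 3.59×274 + 13.50×81 + 7.40×138 = 565.6 + 983.66 + 1093.5 + 1021.2 = 3663.96
ΣP(Year 1)·Q(Year 1) = 7.55×80 + 2.86×274 + 19.19×81 + 8.97×138 = 604 + 783.64 + 1554.39 + 1237.86 = 4179.89
Index = 3663.96 / 4179.89 × 100 = 87.6569

87.66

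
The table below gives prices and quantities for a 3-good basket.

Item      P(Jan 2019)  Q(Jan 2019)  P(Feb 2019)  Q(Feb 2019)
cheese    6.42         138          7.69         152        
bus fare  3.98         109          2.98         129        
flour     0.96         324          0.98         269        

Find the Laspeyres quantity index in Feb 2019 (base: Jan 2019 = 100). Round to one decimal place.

Laspeyres quantity index uses base-period prices as weights.
ΣP(Jan 2019)·Q(Feb 2019) = 6.42×152 + 3.98×129 + 0.96×269 = 975.84 + 513.42 + 258.24 = 1747.5
ΣP(Jan 2019)·Q(Jan 2019) = 6.42×138 + 3.98×109 + 0.96×324 = 885.96 + 433.82 + 311.04 = 1630.82
Index = 1747.5 / 1630.82 × 100 = 107.1547

107.2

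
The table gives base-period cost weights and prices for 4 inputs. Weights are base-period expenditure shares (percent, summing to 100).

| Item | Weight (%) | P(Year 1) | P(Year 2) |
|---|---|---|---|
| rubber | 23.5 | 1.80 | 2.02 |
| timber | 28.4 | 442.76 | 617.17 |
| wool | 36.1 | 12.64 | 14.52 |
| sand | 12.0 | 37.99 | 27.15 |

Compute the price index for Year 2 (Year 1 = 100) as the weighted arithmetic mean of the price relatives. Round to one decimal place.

rubber: 23.5 × (2.02/1.80) = 23.5 × 1.122222 = 26.3722
timber: 28.4 × (617.17/442.76) = 28.4 × 1.393915 = 39.5872
wool: 36.1 × (14.52/12.64) = 36.1 × 1.148734 = 41.4693
sand: 12.0 × (27.15/37.99) = 12.0 × 0.714662 = 8.5759
Index = Σ wᵢ·(p₁ᵢ/p₀ᵢ) = 26.3722 + 39.5872 + 41.4693 + 8.5759 = 116.0047

116.0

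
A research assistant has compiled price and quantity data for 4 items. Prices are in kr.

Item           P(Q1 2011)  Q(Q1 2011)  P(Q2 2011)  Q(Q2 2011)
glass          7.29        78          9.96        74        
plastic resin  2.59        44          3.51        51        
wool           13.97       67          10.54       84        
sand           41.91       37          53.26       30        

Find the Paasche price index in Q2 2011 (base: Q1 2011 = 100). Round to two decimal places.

Paasche price index uses current-period quantities as weights.
ΣP(Q2 2011)·Q(Q2 2011) = 9.96×74 + 3.51×51 + 10.54×84 + 53.26×30 = 737.04 + 179.01 + 885.36 + 1597.8 = 3399.21
ΣP(Q1 2011)·Q(Q2 2011) = 7.29×74 + 2.59×51 + 13.97×84 + 41.91×30 = 539.46 + 132.09 + 1173.48 + 1257.3 = 3102.33
Index = 3399.21 / 3102.33 × 100 = 109.5696

109.57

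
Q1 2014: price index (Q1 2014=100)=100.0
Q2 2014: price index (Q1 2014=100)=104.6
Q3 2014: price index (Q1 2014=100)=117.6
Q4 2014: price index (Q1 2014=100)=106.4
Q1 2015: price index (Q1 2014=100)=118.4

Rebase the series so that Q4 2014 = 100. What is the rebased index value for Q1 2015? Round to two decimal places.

111.28

Rebased(Q1 2015) = 118.4 / 106.4 × 100 = 111.2782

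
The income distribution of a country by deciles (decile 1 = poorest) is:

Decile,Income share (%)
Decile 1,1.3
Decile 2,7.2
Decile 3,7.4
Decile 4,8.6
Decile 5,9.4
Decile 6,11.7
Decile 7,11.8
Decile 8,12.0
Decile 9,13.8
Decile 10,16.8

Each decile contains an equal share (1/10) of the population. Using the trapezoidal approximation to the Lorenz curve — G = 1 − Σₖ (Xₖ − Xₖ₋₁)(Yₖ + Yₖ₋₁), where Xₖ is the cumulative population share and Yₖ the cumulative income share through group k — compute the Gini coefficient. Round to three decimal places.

Cumulative income shares Yₖ: 0.0130, 0.0850, 0.1590, 0.2450, 0.3390, 0.4560, 0.5740, 0.6940, 0.8320, 1.0000
Σ (Xₖ−Xₖ₋₁)(Yₖ+Yₖ₋₁) = (1/10)(0.0130+0.0000) + (1/10)(0.0850+0.0130) + (1/10)(0.1590+0.0850) + (1/10)(0.2450+0.1590) + (1/10)(0.3390+0.2450) + (1/10)(0.4560+0.3390) + (1/10)(0.5740+0.4560) + (1/10)(0.6940+0.5740) + (1/10)(0.8320+0.6940) + (1/10)(1.0000+0.8320)
  = 0.0013 + 0.0098 + 0.0244 + 0.0404 + 0.0584 + 0.0795 + 0.1030 + 0.1268 + 0.1526 + 0.1832 = 0.7794
G = 1 − 0.7794 = 0.2206

0.221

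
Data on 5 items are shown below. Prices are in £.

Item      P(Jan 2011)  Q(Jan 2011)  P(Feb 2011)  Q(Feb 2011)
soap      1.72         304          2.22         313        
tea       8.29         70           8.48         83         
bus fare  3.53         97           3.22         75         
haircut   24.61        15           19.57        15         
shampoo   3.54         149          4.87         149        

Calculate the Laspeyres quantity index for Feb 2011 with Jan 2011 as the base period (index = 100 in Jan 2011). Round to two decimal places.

101.95

Laspeyres quantity index uses base-period prices as weights.
ΣP(Jan 2011)·Q(Feb 2011) = 1.72×313 + 8.29×83 + 3.53×75 + 24.61×15 + 3.54×149 = 538.36 + 688.07 + 264.75 + 369.15 + 527.46 = 2387.79
ΣP(Jan 2011)·Q(Jan 2011) = 1.72×304 + 8.29×70 + 3.53×97 + 24.61×15 + 3.54×149 = 522.88 + 580.3 + 342.41 + 369.15 + 527.46 = 2342.2
Index = 2387.79 / 2342.2 × 100 = 101.9465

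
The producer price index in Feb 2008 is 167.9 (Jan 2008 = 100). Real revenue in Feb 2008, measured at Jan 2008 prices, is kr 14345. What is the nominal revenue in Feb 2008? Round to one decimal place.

Nominal = Real × (Index/100) = 14345 × (167.9/100)
        = 14345 × 1.679 = 24085.2550

24085.3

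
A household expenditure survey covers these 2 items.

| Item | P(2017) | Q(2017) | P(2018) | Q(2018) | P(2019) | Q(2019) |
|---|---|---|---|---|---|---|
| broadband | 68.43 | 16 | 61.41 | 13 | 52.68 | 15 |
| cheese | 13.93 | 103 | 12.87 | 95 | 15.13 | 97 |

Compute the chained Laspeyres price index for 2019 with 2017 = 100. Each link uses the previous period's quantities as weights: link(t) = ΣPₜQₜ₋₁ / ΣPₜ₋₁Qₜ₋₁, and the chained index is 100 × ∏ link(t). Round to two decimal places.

Link 2017→2018:
ΣP(2018)Q(2017) = 61.41×16 + 12.87×103 = 982.56 + 1325.61 = 2308.17
ΣP(2017)Q(2017) = 68.43×16 + 13.93×103 = 1094.88 + 1434.79 = 2529.67
link = 2308.17/2529.67 = 0.912439
Link 2018→2019:
ΣP(2019)Q(2018) = 52.68×13 + 15.13×95 = 684.84 + 1437.35 = 2122.19
ΣP(2018)Q(2018) = 61.41×13 + 12.87×95 = 798.33 + 1222.65 = 2020.98
link = 2122.19/2020.98 = 1.050080
Chained index = 100 × 0.912439 × 1.050080 = 95.8134

95.81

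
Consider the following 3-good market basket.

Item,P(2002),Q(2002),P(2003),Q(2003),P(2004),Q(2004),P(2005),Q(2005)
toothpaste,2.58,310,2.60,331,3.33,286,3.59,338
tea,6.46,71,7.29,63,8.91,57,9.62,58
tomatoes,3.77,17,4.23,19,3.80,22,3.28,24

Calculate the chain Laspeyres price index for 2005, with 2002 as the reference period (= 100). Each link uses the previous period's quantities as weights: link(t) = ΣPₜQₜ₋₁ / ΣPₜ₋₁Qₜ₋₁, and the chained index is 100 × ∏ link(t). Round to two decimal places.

Link 2002→2003:
ΣP(2003)Q(2002) = 2.60×310 + 7.29×71 + 4.23×17 = 806 + 517.59 + 71.91 = 1395.5
ΣP(2002)Q(2002) = 2.58×310 + 6.46×71 + 3.77×17 = 799.8 + 458.66 + 64.09 = 1322.55
link = 1395.5/1322.55 = 1.055159
Link 2003→2004:
ΣP(2004)Q(2003) = 3.33×331 + 8.91×63 + 3.80×19 = 1102.23 + 561.33 + 72.2 = 1735.76
ΣP(2003)Q(2003) = 2.60×331 + 7.29×63 + 4.23×19 = 860.6 + 459.27 + 80.37 = 1400.24
link = 1735.76/1400.24 = 1.239616
Link 2004→2005:
ΣP(2005)Q(2004) = 3.59×286 + 9.62×57 + 3.28×22 = 1026.74 + 548.34 + 72.16 = 1647.24
ΣP(2004)Q(2004) = 3.33×286 + 8.91×57 + 3.80×22 = 952.38 + 507.87 + 83.6 = 1543.85
link = 1647.24/1543.85 = 1.066969
Chained index = 100 × 1.055159 × 1.239616 × 1.066969 = 139.5586

139.56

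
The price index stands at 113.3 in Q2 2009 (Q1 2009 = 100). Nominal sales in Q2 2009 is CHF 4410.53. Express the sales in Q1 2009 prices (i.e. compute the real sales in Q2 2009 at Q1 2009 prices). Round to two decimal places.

3892.79

Real = Nominal ÷ (Index/100) = 4410.53 ÷ (113.3/100)
     = 4410.53 ÷ 1.133 = 3892.7891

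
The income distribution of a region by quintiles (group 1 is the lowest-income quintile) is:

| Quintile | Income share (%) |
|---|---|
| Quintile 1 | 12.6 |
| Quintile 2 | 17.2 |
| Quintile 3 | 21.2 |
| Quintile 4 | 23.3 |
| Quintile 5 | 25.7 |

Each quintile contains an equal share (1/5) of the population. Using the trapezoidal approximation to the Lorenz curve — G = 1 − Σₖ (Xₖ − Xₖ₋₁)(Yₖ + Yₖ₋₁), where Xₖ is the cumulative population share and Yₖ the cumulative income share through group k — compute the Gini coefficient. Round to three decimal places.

Cumulative income shares Yₖ: 0.1260, 0.2980, 0.5100, 0.7430, 1.0000
Σ (Xₖ−Xₖ₋₁)(Yₖ+Yₖ₋₁) = (1/5)(0.1260+0.0000) + (1/5)(0.2980+0.1260) + (1/5)(0.5100+0.2980) + (1/5)(0.7430+0.5100) + (1/5)(1.0000+0.7430)
  = 0.0252 + 0.0848 + 0.1616 + 0.2506 + 0.3486 = 0.8708
G = 1 − 0.8708 = 0.1292

0.129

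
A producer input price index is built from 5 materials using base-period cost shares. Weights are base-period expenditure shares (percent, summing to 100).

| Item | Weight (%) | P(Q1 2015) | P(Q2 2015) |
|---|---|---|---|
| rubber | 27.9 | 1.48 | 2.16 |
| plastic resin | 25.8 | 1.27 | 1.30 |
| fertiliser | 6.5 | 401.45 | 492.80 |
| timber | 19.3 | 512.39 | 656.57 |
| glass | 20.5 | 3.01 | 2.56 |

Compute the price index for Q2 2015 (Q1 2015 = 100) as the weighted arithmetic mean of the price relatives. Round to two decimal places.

117.27

rubber: 27.9 × (2.16/1.48) = 27.9 × 1.459459 = 40.7189
plastic resin: 25.8 × (1.30/1.27) = 25.8 × 1.023622 = 26.4094
fertiliser: 6.5 × (492.80/401.45) = 6.5 × 1.227550 = 7.9791
timber: 19.3 × (656.57/512.39) = 19.3 × 1.281387 = 24.7308
glass: 20.5 × (2.56/3.01) = 20.5 × 0.850498 = 17.4352
Index = Σ wᵢ·(p₁ᵢ/p₀ᵢ) = 40.7189 + 26.4094 + 7.9791 + 24.7308 + 17.4352 = 117.2734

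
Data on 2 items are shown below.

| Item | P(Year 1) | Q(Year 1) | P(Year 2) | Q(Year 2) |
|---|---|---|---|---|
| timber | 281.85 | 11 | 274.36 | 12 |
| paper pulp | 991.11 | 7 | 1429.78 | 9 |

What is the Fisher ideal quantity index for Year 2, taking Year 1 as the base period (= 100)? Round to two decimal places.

123.30

Laspeyres component (base-period weights):
ΣP(Year 1)Q(Year 2) = 281.85×12 + 991.11×9 = 3382.2 + 8919.99 = 12302.19
ΣP(Year 1)Q(Year 1) = 281.85×11 + 991.11×7 = 3100.35 + 6937.77 = 10038.12
L = 12302.19 / 10038.12 × 100 = 122.5547
Paasche component (current-period weights):
ΣP(Year 2)Q(Year 2) = 274.36×12 + 1429.78×9 = 3292.32 + 12868.02 = 16160.34
ΣP(Year 2)Q(Year 1) = 274.36×11 + 1429.78×7 = 3017.96 + 10008.46 = 13026.42
P = 16160.34 / 13026.42 × 100 = 124.0582
Fisher = √(L × P) = √(122.5547 × 124.0582) = 123.3042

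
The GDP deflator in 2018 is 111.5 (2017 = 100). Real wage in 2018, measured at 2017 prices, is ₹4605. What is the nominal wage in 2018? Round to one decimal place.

5134.6

Nominal = Real × (Index/100) = 4605 × (111.5/100)
        = 4605 × 1.115 = 5134.5750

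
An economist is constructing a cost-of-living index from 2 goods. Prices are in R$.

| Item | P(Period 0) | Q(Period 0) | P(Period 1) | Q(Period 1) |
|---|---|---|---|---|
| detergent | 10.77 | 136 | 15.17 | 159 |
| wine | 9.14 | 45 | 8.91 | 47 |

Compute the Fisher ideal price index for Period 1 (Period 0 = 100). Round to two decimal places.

131.75

Laspeyres component (base-period weights):
ΣP(Period 1)Q(Period 0) = 15.17×136 + 8.91×45 = 2063.12 + 400.95 = 2464.07
ΣP(Period 0)Q(Period 0) = 10.77×136 + 9.14×45 = 1464.72 + 411.3 = 1876.02
L = 2464.07 / 1876.02 × 100 = 131.3456
Paasche component (current-period weights):
ΣP(Period 1)Q(Period 1) = 15.17×159 + 8.91×47 = 2412.03 + 418.77 = 2830.8
ΣP(Period 0)Q(Period 1) = 10.77×159 + 9.14×47 = 1712.43 + 429.58 = 2142.01
P = 2830.8 / 2142.01 × 100 = 132.1562
Fisher = √(L × P) = √(131.3456 × 132.1562) = 131.7503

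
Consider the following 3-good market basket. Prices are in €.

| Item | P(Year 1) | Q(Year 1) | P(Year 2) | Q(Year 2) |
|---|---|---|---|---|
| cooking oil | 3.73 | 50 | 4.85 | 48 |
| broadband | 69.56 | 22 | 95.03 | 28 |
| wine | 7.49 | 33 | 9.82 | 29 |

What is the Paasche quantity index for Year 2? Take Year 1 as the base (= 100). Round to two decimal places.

Paasche quantity index uses current-period prices as weights.
ΣP(Year 2)·Q(Year 2) = 4.85×48 + 95.03×28 + 9.82×29 = 232.8 + 2660.84 + 284.78 = 3178.42
ΣP(Year 2)·Q(Year 1) = 4.85×50 + 95.03×22 + 9.82×33 = 242.5 + 2090.66 + 324.06 = 2657.22
Index = 3178.42 / 2657.22 × 100 = 119.6145

119.61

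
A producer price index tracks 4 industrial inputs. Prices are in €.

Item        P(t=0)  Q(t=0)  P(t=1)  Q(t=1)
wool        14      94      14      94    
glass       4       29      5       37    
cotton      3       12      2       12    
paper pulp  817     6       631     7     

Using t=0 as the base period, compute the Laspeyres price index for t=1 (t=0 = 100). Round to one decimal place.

82.7

Laspeyres price index uses base-period quantities as weights.
ΣP(t=1)·Q(t=0) = 14×94 + 5×29 + 2×12 + 631×6 = 1316 + 145 + 24 + 3786 = 5271
ΣP(t=0)·Q(t=0) = 14×94 + 4×29 + 3×12 + 817×6 = 1316 + 116 + 36 + 4902 = 6370
Index = 5271 / 6370 × 100 = 82.7473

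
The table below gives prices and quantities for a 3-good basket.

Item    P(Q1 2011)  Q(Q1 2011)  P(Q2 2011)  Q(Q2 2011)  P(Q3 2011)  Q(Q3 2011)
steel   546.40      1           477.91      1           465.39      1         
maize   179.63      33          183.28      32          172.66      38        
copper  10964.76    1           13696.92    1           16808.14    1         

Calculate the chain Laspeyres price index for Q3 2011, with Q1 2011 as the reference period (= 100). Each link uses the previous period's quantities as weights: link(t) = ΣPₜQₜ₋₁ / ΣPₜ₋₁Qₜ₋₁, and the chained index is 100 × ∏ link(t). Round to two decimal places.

131.93

Link Q1 2011→Q2 2011:
ΣP(Q2 2011)Q(Q1 2011) = 477.91×1 + 183.28×33 + 13696.92×1 = 477.91 + 6048.24 + 13696.92 = 20223.07
ΣP(Q1 2011)Q(Q1 2011) = 546.40×1 + 179.63×33 + 10964.76×1 = 546.4 + 5927.79 + 10964.76 = 17438.95
link = 20223.07/17438.95 = 1.159650
Link Q2 2011→Q3 2011:
ΣP(Q3 2011)Q(Q2 2011) = 465.39×1 + 172.66×32 + 16808.14×1 = 465.39 + 5525.12 + 16808.14 = 22798.65
ΣP(Q2 2011)Q(Q2 2011) = 477.91×1 + 183.28×32 + 13696.92×1 = 477.91 + 5864.96 + 13696.92 = 20039.79
link = 22798.65/20039.79 = 1.137669
Chained index = 100 × 1.159650 × 1.137669 = 131.9297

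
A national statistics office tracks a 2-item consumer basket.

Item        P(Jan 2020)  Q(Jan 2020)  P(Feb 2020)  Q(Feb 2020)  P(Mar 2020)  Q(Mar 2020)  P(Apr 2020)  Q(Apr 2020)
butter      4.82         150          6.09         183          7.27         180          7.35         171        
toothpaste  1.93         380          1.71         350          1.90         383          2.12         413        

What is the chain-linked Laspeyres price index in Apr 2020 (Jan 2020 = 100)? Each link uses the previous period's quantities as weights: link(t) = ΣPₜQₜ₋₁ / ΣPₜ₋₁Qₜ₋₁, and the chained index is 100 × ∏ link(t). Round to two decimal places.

131.10

Link Jan 2020→Feb 2020:
ΣP(Feb 2020)Q(Jan 2020) = 6.09×150 + 1.71×380 = 913.5 + 649.8 = 1563.3
ΣP(Jan 2020)Q(Jan 2020) = 4.82×150 + 1.93×380 = 723 + 733.4 = 1456.4
link = 1563.3/1456.4 = 1.073400
Link Feb 2020→Mar 2020:
ΣP(Mar 2020)Q(Feb 2020) = 7.27×183 + 1.90×350 = 1330.41 + 665 = 1995.41
ΣP(Feb 2020)Q(Feb 2020) = 6.09×183 + 1.71×350 = 1114.47 + 598.5 = 1712.97
link = 1995.41/1712.97 = 1.164883
Link Mar 2020→Apr 2020:
ΣP(Apr 2020)Q(Mar 2020) = 7.35×180 + 2.12×383 = 1323 + 811.96 = 2134.96
ΣP(Mar 2020)Q(Mar 2020) = 7.27×180 + 1.90×383 = 1308.6 + 727.7 = 2036.3
link = 2134.96/2036.3 = 1.048451
Chained index = 100 × 1.073400 × 1.164883 × 1.048451 = 131.0968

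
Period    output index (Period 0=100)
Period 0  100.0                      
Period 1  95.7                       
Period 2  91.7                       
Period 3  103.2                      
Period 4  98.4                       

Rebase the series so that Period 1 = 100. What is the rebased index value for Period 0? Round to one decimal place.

Rebased(Period 0) = 100.0 / 95.7 × 100 = 104.4932

104.5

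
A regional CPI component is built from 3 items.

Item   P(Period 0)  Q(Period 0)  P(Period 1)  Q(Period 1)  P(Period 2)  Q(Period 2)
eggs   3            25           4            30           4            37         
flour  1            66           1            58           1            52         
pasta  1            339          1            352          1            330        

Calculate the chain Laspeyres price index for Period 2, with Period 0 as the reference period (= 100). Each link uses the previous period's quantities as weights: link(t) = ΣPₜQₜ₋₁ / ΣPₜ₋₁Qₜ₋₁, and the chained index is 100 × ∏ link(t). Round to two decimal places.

Link Period 0→Period 1:
ΣP(Period 1)Q(Period 0) = 4×25 + 1×66 + 1×339 = 100 + 66 + 339 = 505
ΣP(Period 0)Q(Period 0) = 3×25 + 1×66 + 1×339 = 75 + 66 + 339 = 480
link = 505/480 = 1.052083
Link Period 1→Period 2:
ΣP(Period 2)Q(Period 1) = 4×30 + 1×58 + 1×352 = 120 + 58 + 352 = 530
ΣP(Period 1)Q(Period 1) = 4×30 + 1×58 + 1×352 = 120 + 58 + 352 = 530
link = 530/530 = 1.000000
Chained index = 100 × 1.052083 × 1.000000 = 105.2083

105.21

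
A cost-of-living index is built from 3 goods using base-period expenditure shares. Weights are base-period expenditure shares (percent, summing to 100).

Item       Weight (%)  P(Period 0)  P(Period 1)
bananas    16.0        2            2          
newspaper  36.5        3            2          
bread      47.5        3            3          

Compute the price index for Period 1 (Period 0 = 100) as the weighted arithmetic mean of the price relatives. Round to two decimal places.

87.83

bananas: 16.0 × (2/2) = 16.0 × 1.000000 = 16.0000
newspaper: 36.5 × (2/3) = 36.5 × 0.666667 = 24.3333
bread: 47.5 × (3/3) = 47.5 × 1.000000 = 47.5000
Index = Σ wᵢ·(p₁ᵢ/p₀ᵢ) = 16.0000 + 24.3333 + 47.5000 = 87.8333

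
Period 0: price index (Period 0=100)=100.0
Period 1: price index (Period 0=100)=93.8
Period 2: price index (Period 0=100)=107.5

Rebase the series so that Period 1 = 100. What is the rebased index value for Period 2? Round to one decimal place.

Rebased(Period 2) = 107.5 / 93.8 × 100 = 114.6055

114.6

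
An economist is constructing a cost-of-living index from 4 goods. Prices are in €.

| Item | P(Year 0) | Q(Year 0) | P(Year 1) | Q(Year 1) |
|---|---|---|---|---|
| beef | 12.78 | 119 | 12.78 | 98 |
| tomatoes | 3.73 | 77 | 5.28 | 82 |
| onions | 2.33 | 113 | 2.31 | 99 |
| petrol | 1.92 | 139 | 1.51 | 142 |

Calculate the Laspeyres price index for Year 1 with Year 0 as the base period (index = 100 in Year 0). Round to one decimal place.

102.6

Laspeyres price index uses base-period quantities as weights.
ΣP(Year 1)·Q(Year 0) = 12.78×119 + 5.28×77 + 2.31×113 + 1.51×139 = 1520.82 + 406.56 + 261.03 + 209.89 = 2398.3
ΣP(Year 0)·Q(Year 0) = 12.78×119 + 3.73×77 + 2.33×113 + 1.92×139 = 1520.82 + 287.21 + 263.29 + 266.88 = 2338.2
Index = 2398.3 / 2338.2 × 100 = 102.5704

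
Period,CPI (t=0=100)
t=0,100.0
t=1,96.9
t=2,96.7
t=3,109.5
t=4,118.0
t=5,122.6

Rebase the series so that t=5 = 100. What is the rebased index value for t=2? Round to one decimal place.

Rebased(t=2) = 96.7 / 122.6 × 100 = 78.8744

78.9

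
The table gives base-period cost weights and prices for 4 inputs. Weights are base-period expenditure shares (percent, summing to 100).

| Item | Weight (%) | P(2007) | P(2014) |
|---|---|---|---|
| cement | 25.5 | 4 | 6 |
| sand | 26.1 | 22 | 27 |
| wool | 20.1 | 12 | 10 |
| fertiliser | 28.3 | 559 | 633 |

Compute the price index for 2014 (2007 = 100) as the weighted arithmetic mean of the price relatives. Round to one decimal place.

cement: 25.5 × (6/4) = 25.5 × 1.500000 = 38.2500
sand: 26.1 × (27/22) = 26.1 × 1.227273 = 32.0318
wool: 20.1 × (10/12) = 20.1 × 0.833333 = 16.7500
fertiliser: 28.3 × (633/559) = 28.3 × 1.132379 = 32.0463
Index = Σ wᵢ·(p₁ᵢ/p₀ᵢ) = 38.2500 + 32.0318 + 16.7500 + 32.0463 = 119.0782

119.1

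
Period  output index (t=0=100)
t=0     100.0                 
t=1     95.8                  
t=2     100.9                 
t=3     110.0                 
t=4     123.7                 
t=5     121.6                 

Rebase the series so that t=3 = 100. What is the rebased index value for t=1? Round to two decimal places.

Rebased(t=1) = 95.8 / 110.0 × 100 = 87.0909

87.09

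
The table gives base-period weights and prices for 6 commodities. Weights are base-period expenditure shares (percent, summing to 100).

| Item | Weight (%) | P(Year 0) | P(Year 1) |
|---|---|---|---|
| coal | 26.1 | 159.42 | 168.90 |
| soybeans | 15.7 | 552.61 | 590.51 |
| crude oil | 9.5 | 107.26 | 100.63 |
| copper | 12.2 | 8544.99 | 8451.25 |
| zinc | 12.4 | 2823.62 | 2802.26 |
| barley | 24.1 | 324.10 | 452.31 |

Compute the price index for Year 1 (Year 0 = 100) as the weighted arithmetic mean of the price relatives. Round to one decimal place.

111.3

coal: 26.1 × (168.90/159.42) = 26.1 × 1.059466 = 27.6521
soybeans: 15.7 × (590.51/552.61) = 15.7 × 1.068584 = 16.7768
crude oil: 9.5 × (100.63/107.26) = 9.5 × 0.938188 = 8.9128
copper: 12.2 × (8451.25/8544.99) = 12.2 × 0.989030 = 12.0662
zinc: 12.4 × (2802.26/2823.62) = 12.4 × 0.992435 = 12.3062
barley: 24.1 × (452.31/324.10) = 24.1 × 1.395588 = 33.6337
Index = Σ wᵢ·(p₁ᵢ/p₀ᵢ) = 27.6521 + 16.7768 + 8.9128 + 12.0662 + 12.3062 + 33.6337 = 111.3476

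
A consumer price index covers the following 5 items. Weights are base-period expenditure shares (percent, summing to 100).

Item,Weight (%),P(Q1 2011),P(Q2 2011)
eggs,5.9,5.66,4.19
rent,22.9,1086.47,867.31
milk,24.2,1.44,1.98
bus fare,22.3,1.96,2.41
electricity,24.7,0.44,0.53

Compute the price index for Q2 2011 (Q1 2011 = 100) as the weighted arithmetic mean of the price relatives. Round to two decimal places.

eggs: 5.9 × (4.19/5.66) = 5.9 × 0.740283 = 4.3677
rent: 22.9 × (867.31/1086.47) = 22.9 × 0.798283 = 18.2807
milk: 24.2 × (1.98/1.44) = 24.2 × 1.375000 = 33.2750
bus fare: 22.3 × (2.41/1.96) = 22.3 × 1.229592 = 27.4199
electricity: 24.7 × (0.53/0.44) = 24.7 × 1.204545 = 29.7523
Index = Σ wᵢ·(p₁ᵢ/p₀ᵢ) = 4.3677 + 18.2807 + 33.2750 + 27.4199 + 29.7523 = 113.0955

113.10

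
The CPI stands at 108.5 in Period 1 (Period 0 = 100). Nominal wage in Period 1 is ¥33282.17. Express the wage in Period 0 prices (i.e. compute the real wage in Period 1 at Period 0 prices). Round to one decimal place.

Real = Nominal ÷ (Index/100) = 33282.17 ÷ (108.5/100)
     = 33282.17 ÷ 1.085 = 30674.8111

30674.8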